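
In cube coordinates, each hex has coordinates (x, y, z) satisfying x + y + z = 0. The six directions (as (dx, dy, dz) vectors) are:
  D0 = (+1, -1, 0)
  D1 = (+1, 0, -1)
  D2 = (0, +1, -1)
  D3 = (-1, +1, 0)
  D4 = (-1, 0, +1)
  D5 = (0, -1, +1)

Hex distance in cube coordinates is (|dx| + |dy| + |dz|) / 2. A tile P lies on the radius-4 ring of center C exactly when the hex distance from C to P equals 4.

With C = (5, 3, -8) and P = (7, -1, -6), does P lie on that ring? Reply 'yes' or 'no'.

Answer: yes

Derivation:
|px - cx| = |7 - 5| = 2
|py - cy| = |-1 - 3| = 4
|pz - cz| = |-6 - (-8)| = 2
distance = (2+4+2)/2 = 8/2 = 4
radius = 4; distance == radius -> yes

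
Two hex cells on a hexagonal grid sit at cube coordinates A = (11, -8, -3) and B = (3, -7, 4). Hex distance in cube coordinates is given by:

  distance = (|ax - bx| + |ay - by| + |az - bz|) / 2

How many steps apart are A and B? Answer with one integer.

Answer: 8

Derivation:
|ax - bx| = |11 - 3| = 8
|ay - by| = |-8 - (-7)| = 1
|az - bz| = |-3 - 4| = 7
distance = (8 + 1 + 7) / 2 = 16 / 2 = 8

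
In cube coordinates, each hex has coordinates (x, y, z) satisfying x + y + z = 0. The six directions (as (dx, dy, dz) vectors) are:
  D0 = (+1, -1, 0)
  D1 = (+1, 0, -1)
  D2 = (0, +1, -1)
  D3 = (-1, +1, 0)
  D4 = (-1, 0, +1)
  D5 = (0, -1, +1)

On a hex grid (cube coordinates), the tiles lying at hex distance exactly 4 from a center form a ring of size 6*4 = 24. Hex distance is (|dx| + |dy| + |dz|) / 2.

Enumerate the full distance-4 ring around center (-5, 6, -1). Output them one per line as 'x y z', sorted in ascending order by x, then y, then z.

Answer: -9 6 3
-9 7 2
-9 8 1
-9 9 0
-9 10 -1
-8 5 3
-8 10 -2
-7 4 3
-7 10 -3
-6 3 3
-6 10 -4
-5 2 3
-5 10 -5
-4 2 2
-4 9 -5
-3 2 1
-3 8 -5
-2 2 0
-2 7 -5
-1 2 -1
-1 3 -2
-1 4 -3
-1 5 -4
-1 6 -5

Derivation:
Walk ring at distance 4 from (-5, 6, -1):
Start at center + D4*4 = (-9, 6, 3)
  hex 0: (-9, 6, 3)
  hex 1: (-8, 5, 3)
  hex 2: (-7, 4, 3)
  hex 3: (-6, 3, 3)
  hex 4: (-5, 2, 3)
  hex 5: (-4, 2, 2)
  hex 6: (-3, 2, 1)
  hex 7: (-2, 2, 0)
  hex 8: (-1, 2, -1)
  hex 9: (-1, 3, -2)
  hex 10: (-1, 4, -3)
  hex 11: (-1, 5, -4)
  hex 12: (-1, 6, -5)
  hex 13: (-2, 7, -5)
  hex 14: (-3, 8, -5)
  hex 15: (-4, 9, -5)
  hex 16: (-5, 10, -5)
  hex 17: (-6, 10, -4)
  hex 18: (-7, 10, -3)
  hex 19: (-8, 10, -2)
  hex 20: (-9, 10, -1)
  hex 21: (-9, 9, 0)
  hex 22: (-9, 8, 1)
  hex 23: (-9, 7, 2)
Sorted: 24 hexes.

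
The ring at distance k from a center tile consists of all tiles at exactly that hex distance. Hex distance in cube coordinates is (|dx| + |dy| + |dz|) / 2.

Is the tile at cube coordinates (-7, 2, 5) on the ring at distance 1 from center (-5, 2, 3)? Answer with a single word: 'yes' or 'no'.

|px - cx| = |-7 - (-5)| = 2
|py - cy| = |2 - 2| = 0
|pz - cz| = |5 - 3| = 2
distance = (2+0+2)/2 = 4/2 = 2
radius = 1; distance != radius -> no

Answer: no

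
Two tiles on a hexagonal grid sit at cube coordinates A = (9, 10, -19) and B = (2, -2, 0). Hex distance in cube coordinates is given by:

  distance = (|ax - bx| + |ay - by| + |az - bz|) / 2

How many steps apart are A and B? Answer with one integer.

|ax - bx| = |9 - 2| = 7
|ay - by| = |10 - (-2)| = 12
|az - bz| = |-19 - 0| = 19
distance = (7 + 12 + 19) / 2 = 38 / 2 = 19

Answer: 19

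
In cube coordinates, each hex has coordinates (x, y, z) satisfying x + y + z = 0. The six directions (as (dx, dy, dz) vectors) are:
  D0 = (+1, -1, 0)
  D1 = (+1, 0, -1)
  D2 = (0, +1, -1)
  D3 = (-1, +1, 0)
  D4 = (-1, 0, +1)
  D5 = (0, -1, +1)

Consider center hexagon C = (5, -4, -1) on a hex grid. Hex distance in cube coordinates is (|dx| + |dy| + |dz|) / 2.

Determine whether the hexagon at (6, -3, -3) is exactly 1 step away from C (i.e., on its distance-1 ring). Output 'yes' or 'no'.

|px - cx| = |6 - 5| = 1
|py - cy| = |-3 - (-4)| = 1
|pz - cz| = |-3 - (-1)| = 2
distance = (1+1+2)/2 = 4/2 = 2
radius = 1; distance != radius -> no

Answer: no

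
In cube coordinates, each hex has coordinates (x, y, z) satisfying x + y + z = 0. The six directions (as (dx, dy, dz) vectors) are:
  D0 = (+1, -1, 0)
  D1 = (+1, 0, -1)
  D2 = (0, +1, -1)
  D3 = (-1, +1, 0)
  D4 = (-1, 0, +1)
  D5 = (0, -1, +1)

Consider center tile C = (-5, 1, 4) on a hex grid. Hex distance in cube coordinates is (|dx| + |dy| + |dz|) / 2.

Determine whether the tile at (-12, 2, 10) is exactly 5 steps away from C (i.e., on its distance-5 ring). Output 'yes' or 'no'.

Answer: no

Derivation:
|px - cx| = |-12 - (-5)| = 7
|py - cy| = |2 - 1| = 1
|pz - cz| = |10 - 4| = 6
distance = (7+1+6)/2 = 14/2 = 7
radius = 5; distance != radius -> no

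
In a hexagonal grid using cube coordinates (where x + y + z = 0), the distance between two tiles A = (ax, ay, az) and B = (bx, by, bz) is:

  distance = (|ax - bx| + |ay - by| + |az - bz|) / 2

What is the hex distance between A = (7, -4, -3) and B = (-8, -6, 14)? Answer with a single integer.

Answer: 17

Derivation:
|ax - bx| = |7 - (-8)| = 15
|ay - by| = |-4 - (-6)| = 2
|az - bz| = |-3 - 14| = 17
distance = (15 + 2 + 17) / 2 = 34 / 2 = 17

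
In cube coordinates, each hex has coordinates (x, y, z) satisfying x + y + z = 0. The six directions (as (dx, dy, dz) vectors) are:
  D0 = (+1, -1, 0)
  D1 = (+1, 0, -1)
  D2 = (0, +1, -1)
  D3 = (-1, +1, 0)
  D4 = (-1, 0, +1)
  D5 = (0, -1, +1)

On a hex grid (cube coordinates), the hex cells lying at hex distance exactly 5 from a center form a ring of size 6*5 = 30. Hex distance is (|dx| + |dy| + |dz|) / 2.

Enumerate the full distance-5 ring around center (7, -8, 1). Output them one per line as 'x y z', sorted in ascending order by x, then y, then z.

Walk ring at distance 5 from (7, -8, 1):
Start at center + D4*5 = (2, -8, 6)
  hex 0: (2, -8, 6)
  hex 1: (3, -9, 6)
  hex 2: (4, -10, 6)
  hex 3: (5, -11, 6)
  hex 4: (6, -12, 6)
  hex 5: (7, -13, 6)
  hex 6: (8, -13, 5)
  hex 7: (9, -13, 4)
  hex 8: (10, -13, 3)
  hex 9: (11, -13, 2)
  hex 10: (12, -13, 1)
  hex 11: (12, -12, 0)
  hex 12: (12, -11, -1)
  hex 13: (12, -10, -2)
  hex 14: (12, -9, -3)
  hex 15: (12, -8, -4)
  hex 16: (11, -7, -4)
  hex 17: (10, -6, -4)
  hex 18: (9, -5, -4)
  hex 19: (8, -4, -4)
  hex 20: (7, -3, -4)
  hex 21: (6, -3, -3)
  hex 22: (5, -3, -2)
  hex 23: (4, -3, -1)
  hex 24: (3, -3, 0)
  hex 25: (2, -3, 1)
  hex 26: (2, -4, 2)
  hex 27: (2, -5, 3)
  hex 28: (2, -6, 4)
  hex 29: (2, -7, 5)
Sorted: 30 hexes.

Answer: 2 -8 6
2 -7 5
2 -6 4
2 -5 3
2 -4 2
2 -3 1
3 -9 6
3 -3 0
4 -10 6
4 -3 -1
5 -11 6
5 -3 -2
6 -12 6
6 -3 -3
7 -13 6
7 -3 -4
8 -13 5
8 -4 -4
9 -13 4
9 -5 -4
10 -13 3
10 -6 -4
11 -13 2
11 -7 -4
12 -13 1
12 -12 0
12 -11 -1
12 -10 -2
12 -9 -3
12 -8 -4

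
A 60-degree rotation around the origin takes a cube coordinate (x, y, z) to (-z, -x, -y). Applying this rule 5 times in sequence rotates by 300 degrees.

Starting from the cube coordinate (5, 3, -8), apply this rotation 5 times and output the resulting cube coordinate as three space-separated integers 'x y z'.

Start: (5, 3, -8)
Step 1: (5, 3, -8) -> (-(-8), -(5), -(3)) = (8, -5, -3)
Step 2: (8, -5, -3) -> (-(-3), -(8), -(-5)) = (3, -8, 5)
Step 3: (3, -8, 5) -> (-(5), -(3), -(-8)) = (-5, -3, 8)
Step 4: (-5, -3, 8) -> (-(8), -(-5), -(-3)) = (-8, 5, 3)
Step 5: (-8, 5, 3) -> (-(3), -(-8), -(5)) = (-3, 8, -5)

Answer: -3 8 -5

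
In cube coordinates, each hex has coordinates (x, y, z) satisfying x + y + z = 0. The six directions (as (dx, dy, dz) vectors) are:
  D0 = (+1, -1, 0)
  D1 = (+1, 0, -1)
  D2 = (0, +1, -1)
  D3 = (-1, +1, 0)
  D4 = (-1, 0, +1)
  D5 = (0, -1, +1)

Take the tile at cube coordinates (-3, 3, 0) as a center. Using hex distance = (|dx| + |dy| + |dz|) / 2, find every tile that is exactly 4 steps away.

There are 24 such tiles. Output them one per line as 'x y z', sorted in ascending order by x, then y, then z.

Answer: -7 3 4
-7 4 3
-7 5 2
-7 6 1
-7 7 0
-6 2 4
-6 7 -1
-5 1 4
-5 7 -2
-4 0 4
-4 7 -3
-3 -1 4
-3 7 -4
-2 -1 3
-2 6 -4
-1 -1 2
-1 5 -4
0 -1 1
0 4 -4
1 -1 0
1 0 -1
1 1 -2
1 2 -3
1 3 -4

Derivation:
Walk ring at distance 4 from (-3, 3, 0):
Start at center + D4*4 = (-7, 3, 4)
  hex 0: (-7, 3, 4)
  hex 1: (-6, 2, 4)
  hex 2: (-5, 1, 4)
  hex 3: (-4, 0, 4)
  hex 4: (-3, -1, 4)
  hex 5: (-2, -1, 3)
  hex 6: (-1, -1, 2)
  hex 7: (0, -1, 1)
  hex 8: (1, -1, 0)
  hex 9: (1, 0, -1)
  hex 10: (1, 1, -2)
  hex 11: (1, 2, -3)
  hex 12: (1, 3, -4)
  hex 13: (0, 4, -4)
  hex 14: (-1, 5, -4)
  hex 15: (-2, 6, -4)
  hex 16: (-3, 7, -4)
  hex 17: (-4, 7, -3)
  hex 18: (-5, 7, -2)
  hex 19: (-6, 7, -1)
  hex 20: (-7, 7, 0)
  hex 21: (-7, 6, 1)
  hex 22: (-7, 5, 2)
  hex 23: (-7, 4, 3)
Sorted: 24 hexes.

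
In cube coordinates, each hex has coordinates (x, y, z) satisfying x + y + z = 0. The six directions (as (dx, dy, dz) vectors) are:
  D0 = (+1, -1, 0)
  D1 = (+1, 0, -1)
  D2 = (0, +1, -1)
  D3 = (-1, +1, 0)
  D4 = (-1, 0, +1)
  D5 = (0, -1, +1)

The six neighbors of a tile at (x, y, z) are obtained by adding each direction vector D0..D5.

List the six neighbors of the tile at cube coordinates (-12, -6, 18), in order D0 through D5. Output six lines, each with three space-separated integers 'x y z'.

Answer: -11 -7 18
-11 -6 17
-12 -5 17
-13 -5 18
-13 -6 19
-12 -7 19

Derivation:
Center: (-12, -6, 18). Add each direction:
  D0: (-12, -6, 18) + (1, -1, 0) = (-11, -7, 18)
  D1: (-12, -6, 18) + (1, 0, -1) = (-11, -6, 17)
  D2: (-12, -6, 18) + (0, 1, -1) = (-12, -5, 17)
  D3: (-12, -6, 18) + (-1, 1, 0) = (-13, -5, 18)
  D4: (-12, -6, 18) + (-1, 0, 1) = (-13, -6, 19)
  D5: (-12, -6, 18) + (0, -1, 1) = (-12, -7, 19)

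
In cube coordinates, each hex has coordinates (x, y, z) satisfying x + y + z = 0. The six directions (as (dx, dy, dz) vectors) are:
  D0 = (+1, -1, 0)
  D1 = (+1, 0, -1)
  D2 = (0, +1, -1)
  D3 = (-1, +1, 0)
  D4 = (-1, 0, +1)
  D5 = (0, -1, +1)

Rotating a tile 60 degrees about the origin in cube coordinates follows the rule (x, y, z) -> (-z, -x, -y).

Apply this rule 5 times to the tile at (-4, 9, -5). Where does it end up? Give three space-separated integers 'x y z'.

Answer: -9 5 4

Derivation:
Start: (-4, 9, -5)
Step 1: (-4, 9, -5) -> (-(-5), -(-4), -(9)) = (5, 4, -9)
Step 2: (5, 4, -9) -> (-(-9), -(5), -(4)) = (9, -5, -4)
Step 3: (9, -5, -4) -> (-(-4), -(9), -(-5)) = (4, -9, 5)
Step 4: (4, -9, 5) -> (-(5), -(4), -(-9)) = (-5, -4, 9)
Step 5: (-5, -4, 9) -> (-(9), -(-5), -(-4)) = (-9, 5, 4)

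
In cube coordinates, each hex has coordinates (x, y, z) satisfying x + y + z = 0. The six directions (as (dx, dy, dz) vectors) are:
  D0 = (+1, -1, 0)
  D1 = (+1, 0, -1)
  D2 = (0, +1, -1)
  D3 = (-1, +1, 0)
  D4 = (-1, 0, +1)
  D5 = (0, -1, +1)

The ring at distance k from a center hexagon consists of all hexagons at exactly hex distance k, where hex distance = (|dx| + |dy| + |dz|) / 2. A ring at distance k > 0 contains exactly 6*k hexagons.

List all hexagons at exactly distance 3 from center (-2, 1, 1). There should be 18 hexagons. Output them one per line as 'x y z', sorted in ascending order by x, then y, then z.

Answer: -5 1 4
-5 2 3
-5 3 2
-5 4 1
-4 0 4
-4 4 0
-3 -1 4
-3 4 -1
-2 -2 4
-2 4 -2
-1 -2 3
-1 3 -2
0 -2 2
0 2 -2
1 -2 1
1 -1 0
1 0 -1
1 1 -2

Derivation:
Walk ring at distance 3 from (-2, 1, 1):
Start at center + D4*3 = (-5, 1, 4)
  hex 0: (-5, 1, 4)
  hex 1: (-4, 0, 4)
  hex 2: (-3, -1, 4)
  hex 3: (-2, -2, 4)
  hex 4: (-1, -2, 3)
  hex 5: (0, -2, 2)
  hex 6: (1, -2, 1)
  hex 7: (1, -1, 0)
  hex 8: (1, 0, -1)
  hex 9: (1, 1, -2)
  hex 10: (0, 2, -2)
  hex 11: (-1, 3, -2)
  hex 12: (-2, 4, -2)
  hex 13: (-3, 4, -1)
  hex 14: (-4, 4, 0)
  hex 15: (-5, 4, 1)
  hex 16: (-5, 3, 2)
  hex 17: (-5, 2, 3)
Sorted: 18 hexes.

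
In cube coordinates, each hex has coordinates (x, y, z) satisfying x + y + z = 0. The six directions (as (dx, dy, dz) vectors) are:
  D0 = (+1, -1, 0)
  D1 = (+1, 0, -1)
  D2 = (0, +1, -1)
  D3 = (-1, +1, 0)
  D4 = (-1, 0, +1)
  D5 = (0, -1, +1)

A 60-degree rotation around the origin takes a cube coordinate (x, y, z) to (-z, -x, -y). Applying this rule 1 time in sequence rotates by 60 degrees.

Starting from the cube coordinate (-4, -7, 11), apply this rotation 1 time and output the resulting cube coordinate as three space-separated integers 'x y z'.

Answer: -11 4 7

Derivation:
Start: (-4, -7, 11)
Step 1: (-4, -7, 11) -> (-(11), -(-4), -(-7)) = (-11, 4, 7)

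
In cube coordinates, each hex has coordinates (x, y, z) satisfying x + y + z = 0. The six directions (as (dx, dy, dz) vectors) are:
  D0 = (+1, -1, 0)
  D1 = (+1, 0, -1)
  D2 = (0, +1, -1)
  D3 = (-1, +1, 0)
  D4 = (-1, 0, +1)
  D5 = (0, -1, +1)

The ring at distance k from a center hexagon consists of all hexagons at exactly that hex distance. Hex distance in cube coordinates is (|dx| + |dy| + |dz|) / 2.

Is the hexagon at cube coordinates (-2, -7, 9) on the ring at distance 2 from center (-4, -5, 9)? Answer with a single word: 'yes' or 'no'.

Answer: yes

Derivation:
|px - cx| = |-2 - (-4)| = 2
|py - cy| = |-7 - (-5)| = 2
|pz - cz| = |9 - 9| = 0
distance = (2+2+0)/2 = 4/2 = 2
radius = 2; distance == radius -> yes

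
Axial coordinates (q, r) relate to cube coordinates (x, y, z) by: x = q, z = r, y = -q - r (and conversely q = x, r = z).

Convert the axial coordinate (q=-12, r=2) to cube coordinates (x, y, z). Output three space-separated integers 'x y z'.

Answer: -12 10 2

Derivation:
x = q = -12
z = r = 2
y = -x - z = -(-12) - (2) = 10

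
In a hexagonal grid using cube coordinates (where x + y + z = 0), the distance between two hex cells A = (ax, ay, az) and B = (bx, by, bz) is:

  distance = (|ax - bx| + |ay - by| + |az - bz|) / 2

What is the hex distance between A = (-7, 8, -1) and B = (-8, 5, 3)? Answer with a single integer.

Answer: 4

Derivation:
|ax - bx| = |-7 - (-8)| = 1
|ay - by| = |8 - 5| = 3
|az - bz| = |-1 - 3| = 4
distance = (1 + 3 + 4) / 2 = 8 / 2 = 4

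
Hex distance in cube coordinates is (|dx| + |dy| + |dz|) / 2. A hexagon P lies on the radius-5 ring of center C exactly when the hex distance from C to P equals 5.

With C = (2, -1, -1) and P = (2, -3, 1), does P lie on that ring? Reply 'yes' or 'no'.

|px - cx| = |2 - 2| = 0
|py - cy| = |-3 - (-1)| = 2
|pz - cz| = |1 - (-1)| = 2
distance = (0+2+2)/2 = 4/2 = 2
radius = 5; distance != radius -> no

Answer: no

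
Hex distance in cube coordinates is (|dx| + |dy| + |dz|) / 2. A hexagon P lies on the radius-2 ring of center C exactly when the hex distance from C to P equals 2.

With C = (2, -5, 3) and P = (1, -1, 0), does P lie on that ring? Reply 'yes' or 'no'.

|px - cx| = |1 - 2| = 1
|py - cy| = |-1 - (-5)| = 4
|pz - cz| = |0 - 3| = 3
distance = (1+4+3)/2 = 8/2 = 4
radius = 2; distance != radius -> no

Answer: no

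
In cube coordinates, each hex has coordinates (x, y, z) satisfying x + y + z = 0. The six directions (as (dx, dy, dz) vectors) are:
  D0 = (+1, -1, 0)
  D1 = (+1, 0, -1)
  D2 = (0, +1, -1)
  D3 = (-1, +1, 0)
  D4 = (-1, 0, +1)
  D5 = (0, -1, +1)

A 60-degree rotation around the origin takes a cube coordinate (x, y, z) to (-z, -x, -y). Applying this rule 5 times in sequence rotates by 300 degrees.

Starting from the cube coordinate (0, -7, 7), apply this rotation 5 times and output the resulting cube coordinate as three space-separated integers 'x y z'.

Start: (0, -7, 7)
Step 1: (0, -7, 7) -> (-(7), -(0), -(-7)) = (-7, 0, 7)
Step 2: (-7, 0, 7) -> (-(7), -(-7), -(0)) = (-7, 7, 0)
Step 3: (-7, 7, 0) -> (-(0), -(-7), -(7)) = (0, 7, -7)
Step 4: (0, 7, -7) -> (-(-7), -(0), -(7)) = (7, 0, -7)
Step 5: (7, 0, -7) -> (-(-7), -(7), -(0)) = (7, -7, 0)

Answer: 7 -7 0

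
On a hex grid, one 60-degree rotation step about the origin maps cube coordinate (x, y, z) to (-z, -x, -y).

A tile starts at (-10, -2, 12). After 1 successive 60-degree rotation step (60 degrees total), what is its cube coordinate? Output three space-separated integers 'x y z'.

Answer: -12 10 2

Derivation:
Start: (-10, -2, 12)
Step 1: (-10, -2, 12) -> (-(12), -(-10), -(-2)) = (-12, 10, 2)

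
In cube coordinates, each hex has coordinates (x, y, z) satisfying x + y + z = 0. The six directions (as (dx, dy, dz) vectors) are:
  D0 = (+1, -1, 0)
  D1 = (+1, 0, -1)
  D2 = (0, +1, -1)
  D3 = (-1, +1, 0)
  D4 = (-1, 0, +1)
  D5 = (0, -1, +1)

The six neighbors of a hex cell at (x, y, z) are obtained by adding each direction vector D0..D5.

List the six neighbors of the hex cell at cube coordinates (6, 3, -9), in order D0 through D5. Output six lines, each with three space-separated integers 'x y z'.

Center: (6, 3, -9). Add each direction:
  D0: (6, 3, -9) + (1, -1, 0) = (7, 2, -9)
  D1: (6, 3, -9) + (1, 0, -1) = (7, 3, -10)
  D2: (6, 3, -9) + (0, 1, -1) = (6, 4, -10)
  D3: (6, 3, -9) + (-1, 1, 0) = (5, 4, -9)
  D4: (6, 3, -9) + (-1, 0, 1) = (5, 3, -8)
  D5: (6, 3, -9) + (0, -1, 1) = (6, 2, -8)

Answer: 7 2 -9
7 3 -10
6 4 -10
5 4 -9
5 3 -8
6 2 -8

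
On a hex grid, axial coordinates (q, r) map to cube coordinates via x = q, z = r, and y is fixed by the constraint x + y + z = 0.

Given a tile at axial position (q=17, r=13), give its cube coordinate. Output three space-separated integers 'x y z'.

x = q = 17
z = r = 13
y = -x - z = -(17) - (13) = -30

Answer: 17 -30 13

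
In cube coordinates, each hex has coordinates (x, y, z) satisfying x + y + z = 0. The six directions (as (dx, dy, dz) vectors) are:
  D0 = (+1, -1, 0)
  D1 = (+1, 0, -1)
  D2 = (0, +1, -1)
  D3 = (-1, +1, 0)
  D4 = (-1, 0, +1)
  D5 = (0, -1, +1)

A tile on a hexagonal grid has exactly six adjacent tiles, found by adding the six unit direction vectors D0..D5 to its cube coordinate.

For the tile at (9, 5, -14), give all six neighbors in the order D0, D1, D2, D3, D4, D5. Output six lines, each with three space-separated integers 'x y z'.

Center: (9, 5, -14). Add each direction:
  D0: (9, 5, -14) + (1, -1, 0) = (10, 4, -14)
  D1: (9, 5, -14) + (1, 0, -1) = (10, 5, -15)
  D2: (9, 5, -14) + (0, 1, -1) = (9, 6, -15)
  D3: (9, 5, -14) + (-1, 1, 0) = (8, 6, -14)
  D4: (9, 5, -14) + (-1, 0, 1) = (8, 5, -13)
  D5: (9, 5, -14) + (0, -1, 1) = (9, 4, -13)

Answer: 10 4 -14
10 5 -15
9 6 -15
8 6 -14
8 5 -13
9 4 -13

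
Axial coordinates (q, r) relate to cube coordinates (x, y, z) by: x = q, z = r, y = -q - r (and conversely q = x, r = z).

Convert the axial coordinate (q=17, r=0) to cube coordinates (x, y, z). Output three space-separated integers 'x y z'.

Answer: 17 -17 0

Derivation:
x = q = 17
z = r = 0
y = -x - z = -(17) - (0) = -17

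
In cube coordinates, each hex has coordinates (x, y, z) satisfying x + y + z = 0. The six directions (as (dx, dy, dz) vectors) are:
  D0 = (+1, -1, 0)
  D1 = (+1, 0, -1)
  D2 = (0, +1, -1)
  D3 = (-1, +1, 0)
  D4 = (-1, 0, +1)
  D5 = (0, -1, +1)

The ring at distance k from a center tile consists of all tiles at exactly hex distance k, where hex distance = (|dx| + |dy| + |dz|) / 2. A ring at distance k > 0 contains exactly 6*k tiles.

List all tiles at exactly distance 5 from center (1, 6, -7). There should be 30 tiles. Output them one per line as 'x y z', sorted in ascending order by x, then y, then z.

Answer: -4 6 -2
-4 7 -3
-4 8 -4
-4 9 -5
-4 10 -6
-4 11 -7
-3 5 -2
-3 11 -8
-2 4 -2
-2 11 -9
-1 3 -2
-1 11 -10
0 2 -2
0 11 -11
1 1 -2
1 11 -12
2 1 -3
2 10 -12
3 1 -4
3 9 -12
4 1 -5
4 8 -12
5 1 -6
5 7 -12
6 1 -7
6 2 -8
6 3 -9
6 4 -10
6 5 -11
6 6 -12

Derivation:
Walk ring at distance 5 from (1, 6, -7):
Start at center + D4*5 = (-4, 6, -2)
  hex 0: (-4, 6, -2)
  hex 1: (-3, 5, -2)
  hex 2: (-2, 4, -2)
  hex 3: (-1, 3, -2)
  hex 4: (0, 2, -2)
  hex 5: (1, 1, -2)
  hex 6: (2, 1, -3)
  hex 7: (3, 1, -4)
  hex 8: (4, 1, -5)
  hex 9: (5, 1, -6)
  hex 10: (6, 1, -7)
  hex 11: (6, 2, -8)
  hex 12: (6, 3, -9)
  hex 13: (6, 4, -10)
  hex 14: (6, 5, -11)
  hex 15: (6, 6, -12)
  hex 16: (5, 7, -12)
  hex 17: (4, 8, -12)
  hex 18: (3, 9, -12)
  hex 19: (2, 10, -12)
  hex 20: (1, 11, -12)
  hex 21: (0, 11, -11)
  hex 22: (-1, 11, -10)
  hex 23: (-2, 11, -9)
  hex 24: (-3, 11, -8)
  hex 25: (-4, 11, -7)
  hex 26: (-4, 10, -6)
  hex 27: (-4, 9, -5)
  hex 28: (-4, 8, -4)
  hex 29: (-4, 7, -3)
Sorted: 30 hexes.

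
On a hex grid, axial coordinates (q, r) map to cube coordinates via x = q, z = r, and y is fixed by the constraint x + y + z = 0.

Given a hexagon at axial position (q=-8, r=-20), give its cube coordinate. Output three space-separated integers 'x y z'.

Answer: -8 28 -20

Derivation:
x = q = -8
z = r = -20
y = -x - z = -(-8) - (-20) = 28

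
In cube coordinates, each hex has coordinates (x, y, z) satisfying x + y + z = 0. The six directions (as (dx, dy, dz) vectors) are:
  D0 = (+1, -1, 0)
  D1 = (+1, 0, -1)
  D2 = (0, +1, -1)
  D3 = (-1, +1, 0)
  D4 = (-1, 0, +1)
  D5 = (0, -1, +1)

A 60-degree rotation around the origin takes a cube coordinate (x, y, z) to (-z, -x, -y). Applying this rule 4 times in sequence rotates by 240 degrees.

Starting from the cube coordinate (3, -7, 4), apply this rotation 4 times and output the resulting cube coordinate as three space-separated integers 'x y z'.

Answer: 4 3 -7

Derivation:
Start: (3, -7, 4)
Step 1: (3, -7, 4) -> (-(4), -(3), -(-7)) = (-4, -3, 7)
Step 2: (-4, -3, 7) -> (-(7), -(-4), -(-3)) = (-7, 4, 3)
Step 3: (-7, 4, 3) -> (-(3), -(-7), -(4)) = (-3, 7, -4)
Step 4: (-3, 7, -4) -> (-(-4), -(-3), -(7)) = (4, 3, -7)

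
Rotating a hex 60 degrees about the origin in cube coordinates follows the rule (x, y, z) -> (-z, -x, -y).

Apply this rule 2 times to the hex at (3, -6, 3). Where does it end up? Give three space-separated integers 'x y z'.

Start: (3, -6, 3)
Step 1: (3, -6, 3) -> (-(3), -(3), -(-6)) = (-3, -3, 6)
Step 2: (-3, -3, 6) -> (-(6), -(-3), -(-3)) = (-6, 3, 3)

Answer: -6 3 3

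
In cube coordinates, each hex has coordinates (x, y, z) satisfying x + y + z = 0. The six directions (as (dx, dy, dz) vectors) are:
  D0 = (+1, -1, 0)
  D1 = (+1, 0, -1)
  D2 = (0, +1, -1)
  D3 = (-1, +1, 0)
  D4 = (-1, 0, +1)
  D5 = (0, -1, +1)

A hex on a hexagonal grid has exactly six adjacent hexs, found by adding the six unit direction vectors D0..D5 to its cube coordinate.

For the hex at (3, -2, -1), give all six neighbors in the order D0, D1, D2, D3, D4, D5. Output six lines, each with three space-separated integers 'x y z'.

Answer: 4 -3 -1
4 -2 -2
3 -1 -2
2 -1 -1
2 -2 0
3 -3 0

Derivation:
Center: (3, -2, -1). Add each direction:
  D0: (3, -2, -1) + (1, -1, 0) = (4, -3, -1)
  D1: (3, -2, -1) + (1, 0, -1) = (4, -2, -2)
  D2: (3, -2, -1) + (0, 1, -1) = (3, -1, -2)
  D3: (3, -2, -1) + (-1, 1, 0) = (2, -1, -1)
  D4: (3, -2, -1) + (-1, 0, 1) = (2, -2, 0)
  D5: (3, -2, -1) + (0, -1, 1) = (3, -3, 0)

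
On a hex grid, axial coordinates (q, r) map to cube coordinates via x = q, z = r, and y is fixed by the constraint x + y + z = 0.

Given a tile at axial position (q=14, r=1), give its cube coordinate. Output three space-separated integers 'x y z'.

x = q = 14
z = r = 1
y = -x - z = -(14) - (1) = -15

Answer: 14 -15 1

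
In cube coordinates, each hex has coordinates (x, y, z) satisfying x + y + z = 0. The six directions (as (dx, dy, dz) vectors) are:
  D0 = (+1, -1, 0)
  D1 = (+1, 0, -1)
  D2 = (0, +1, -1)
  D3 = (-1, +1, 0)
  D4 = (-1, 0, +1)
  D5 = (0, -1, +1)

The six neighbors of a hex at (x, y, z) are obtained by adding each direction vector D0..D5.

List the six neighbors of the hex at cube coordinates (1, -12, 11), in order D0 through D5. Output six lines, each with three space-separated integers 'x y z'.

Answer: 2 -13 11
2 -12 10
1 -11 10
0 -11 11
0 -12 12
1 -13 12

Derivation:
Center: (1, -12, 11). Add each direction:
  D0: (1, -12, 11) + (1, -1, 0) = (2, -13, 11)
  D1: (1, -12, 11) + (1, 0, -1) = (2, -12, 10)
  D2: (1, -12, 11) + (0, 1, -1) = (1, -11, 10)
  D3: (1, -12, 11) + (-1, 1, 0) = (0, -11, 11)
  D4: (1, -12, 11) + (-1, 0, 1) = (0, -12, 12)
  D5: (1, -12, 11) + (0, -1, 1) = (1, -13, 12)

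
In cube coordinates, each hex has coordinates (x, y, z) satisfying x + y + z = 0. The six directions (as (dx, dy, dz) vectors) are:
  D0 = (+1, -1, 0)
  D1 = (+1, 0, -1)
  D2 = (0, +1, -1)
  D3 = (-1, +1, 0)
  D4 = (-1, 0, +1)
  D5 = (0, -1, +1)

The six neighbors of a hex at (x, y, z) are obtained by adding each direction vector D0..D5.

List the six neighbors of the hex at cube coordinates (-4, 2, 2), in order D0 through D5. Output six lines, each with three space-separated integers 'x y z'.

Center: (-4, 2, 2). Add each direction:
  D0: (-4, 2, 2) + (1, -1, 0) = (-3, 1, 2)
  D1: (-4, 2, 2) + (1, 0, -1) = (-3, 2, 1)
  D2: (-4, 2, 2) + (0, 1, -1) = (-4, 3, 1)
  D3: (-4, 2, 2) + (-1, 1, 0) = (-5, 3, 2)
  D4: (-4, 2, 2) + (-1, 0, 1) = (-5, 2, 3)
  D5: (-4, 2, 2) + (0, -1, 1) = (-4, 1, 3)

Answer: -3 1 2
-3 2 1
-4 3 1
-5 3 2
-5 2 3
-4 1 3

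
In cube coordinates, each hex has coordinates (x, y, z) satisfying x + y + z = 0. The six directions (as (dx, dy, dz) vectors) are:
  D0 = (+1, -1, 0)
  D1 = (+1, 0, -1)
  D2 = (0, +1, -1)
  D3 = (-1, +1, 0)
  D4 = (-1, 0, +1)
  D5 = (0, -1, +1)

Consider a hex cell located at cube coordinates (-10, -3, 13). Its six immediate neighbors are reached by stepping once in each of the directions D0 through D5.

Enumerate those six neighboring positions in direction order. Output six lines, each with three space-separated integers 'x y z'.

Answer: -9 -4 13
-9 -3 12
-10 -2 12
-11 -2 13
-11 -3 14
-10 -4 14

Derivation:
Center: (-10, -3, 13). Add each direction:
  D0: (-10, -3, 13) + (1, -1, 0) = (-9, -4, 13)
  D1: (-10, -3, 13) + (1, 0, -1) = (-9, -3, 12)
  D2: (-10, -3, 13) + (0, 1, -1) = (-10, -2, 12)
  D3: (-10, -3, 13) + (-1, 1, 0) = (-11, -2, 13)
  D4: (-10, -3, 13) + (-1, 0, 1) = (-11, -3, 14)
  D5: (-10, -3, 13) + (0, -1, 1) = (-10, -4, 14)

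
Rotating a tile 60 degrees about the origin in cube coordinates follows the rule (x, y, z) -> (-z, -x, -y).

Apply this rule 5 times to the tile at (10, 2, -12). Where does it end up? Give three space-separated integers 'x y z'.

Start: (10, 2, -12)
Step 1: (10, 2, -12) -> (-(-12), -(10), -(2)) = (12, -10, -2)
Step 2: (12, -10, -2) -> (-(-2), -(12), -(-10)) = (2, -12, 10)
Step 3: (2, -12, 10) -> (-(10), -(2), -(-12)) = (-10, -2, 12)
Step 4: (-10, -2, 12) -> (-(12), -(-10), -(-2)) = (-12, 10, 2)
Step 5: (-12, 10, 2) -> (-(2), -(-12), -(10)) = (-2, 12, -10)

Answer: -2 12 -10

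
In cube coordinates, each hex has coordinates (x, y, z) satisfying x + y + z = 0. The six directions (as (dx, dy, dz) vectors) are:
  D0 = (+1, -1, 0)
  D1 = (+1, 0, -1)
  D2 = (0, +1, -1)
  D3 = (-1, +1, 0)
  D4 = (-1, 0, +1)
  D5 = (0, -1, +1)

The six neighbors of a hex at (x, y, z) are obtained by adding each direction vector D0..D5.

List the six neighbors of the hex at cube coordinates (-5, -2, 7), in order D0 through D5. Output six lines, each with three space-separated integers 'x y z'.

Center: (-5, -2, 7). Add each direction:
  D0: (-5, -2, 7) + (1, -1, 0) = (-4, -3, 7)
  D1: (-5, -2, 7) + (1, 0, -1) = (-4, -2, 6)
  D2: (-5, -2, 7) + (0, 1, -1) = (-5, -1, 6)
  D3: (-5, -2, 7) + (-1, 1, 0) = (-6, -1, 7)
  D4: (-5, -2, 7) + (-1, 0, 1) = (-6, -2, 8)
  D5: (-5, -2, 7) + (0, -1, 1) = (-5, -3, 8)

Answer: -4 -3 7
-4 -2 6
-5 -1 6
-6 -1 7
-6 -2 8
-5 -3 8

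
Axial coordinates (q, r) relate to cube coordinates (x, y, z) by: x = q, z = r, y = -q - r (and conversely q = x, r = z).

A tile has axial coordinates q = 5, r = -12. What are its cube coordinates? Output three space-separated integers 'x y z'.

x = q = 5
z = r = -12
y = -x - z = -(5) - (-12) = 7

Answer: 5 7 -12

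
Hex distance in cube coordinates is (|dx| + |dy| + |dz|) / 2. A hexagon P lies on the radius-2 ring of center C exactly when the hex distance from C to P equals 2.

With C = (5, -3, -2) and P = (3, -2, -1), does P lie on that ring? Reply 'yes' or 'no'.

|px - cx| = |3 - 5| = 2
|py - cy| = |-2 - (-3)| = 1
|pz - cz| = |-1 - (-2)| = 1
distance = (2+1+1)/2 = 4/2 = 2
radius = 2; distance == radius -> yes

Answer: yes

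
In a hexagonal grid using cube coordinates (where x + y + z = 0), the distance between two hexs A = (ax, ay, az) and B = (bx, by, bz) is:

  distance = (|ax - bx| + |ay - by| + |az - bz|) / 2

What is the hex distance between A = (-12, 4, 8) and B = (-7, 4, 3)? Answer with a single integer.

|ax - bx| = |-12 - (-7)| = 5
|ay - by| = |4 - 4| = 0
|az - bz| = |8 - 3| = 5
distance = (5 + 0 + 5) / 2 = 10 / 2 = 5

Answer: 5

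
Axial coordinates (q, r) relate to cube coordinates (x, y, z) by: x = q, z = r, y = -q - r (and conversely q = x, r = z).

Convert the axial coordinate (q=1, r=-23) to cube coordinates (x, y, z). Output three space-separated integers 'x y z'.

x = q = 1
z = r = -23
y = -x - z = -(1) - (-23) = 22

Answer: 1 22 -23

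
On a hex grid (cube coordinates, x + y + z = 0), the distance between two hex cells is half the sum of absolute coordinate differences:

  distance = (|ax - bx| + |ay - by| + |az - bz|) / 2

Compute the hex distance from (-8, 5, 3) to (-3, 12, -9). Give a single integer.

|ax - bx| = |-8 - (-3)| = 5
|ay - by| = |5 - 12| = 7
|az - bz| = |3 - (-9)| = 12
distance = (5 + 7 + 12) / 2 = 24 / 2 = 12

Answer: 12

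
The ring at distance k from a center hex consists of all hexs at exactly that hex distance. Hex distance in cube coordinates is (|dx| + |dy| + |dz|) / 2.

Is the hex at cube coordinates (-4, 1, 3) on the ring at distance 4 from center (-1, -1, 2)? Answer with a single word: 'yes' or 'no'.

Answer: no

Derivation:
|px - cx| = |-4 - (-1)| = 3
|py - cy| = |1 - (-1)| = 2
|pz - cz| = |3 - 2| = 1
distance = (3+2+1)/2 = 6/2 = 3
radius = 4; distance != radius -> no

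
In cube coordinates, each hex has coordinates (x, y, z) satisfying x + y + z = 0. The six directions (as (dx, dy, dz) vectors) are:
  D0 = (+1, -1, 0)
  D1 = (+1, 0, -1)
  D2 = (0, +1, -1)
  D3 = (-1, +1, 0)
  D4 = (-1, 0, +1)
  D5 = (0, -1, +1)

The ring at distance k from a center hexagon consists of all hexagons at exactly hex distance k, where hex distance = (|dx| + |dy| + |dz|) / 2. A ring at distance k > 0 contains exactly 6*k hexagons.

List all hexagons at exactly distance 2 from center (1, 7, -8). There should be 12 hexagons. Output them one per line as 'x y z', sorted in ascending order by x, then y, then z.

Answer: -1 7 -6
-1 8 -7
-1 9 -8
0 6 -6
0 9 -9
1 5 -6
1 9 -10
2 5 -7
2 8 -10
3 5 -8
3 6 -9
3 7 -10

Derivation:
Walk ring at distance 2 from (1, 7, -8):
Start at center + D4*2 = (-1, 7, -6)
  hex 0: (-1, 7, -6)
  hex 1: (0, 6, -6)
  hex 2: (1, 5, -6)
  hex 3: (2, 5, -7)
  hex 4: (3, 5, -8)
  hex 5: (3, 6, -9)
  hex 6: (3, 7, -10)
  hex 7: (2, 8, -10)
  hex 8: (1, 9, -10)
  hex 9: (0, 9, -9)
  hex 10: (-1, 9, -8)
  hex 11: (-1, 8, -7)
Sorted: 12 hexes.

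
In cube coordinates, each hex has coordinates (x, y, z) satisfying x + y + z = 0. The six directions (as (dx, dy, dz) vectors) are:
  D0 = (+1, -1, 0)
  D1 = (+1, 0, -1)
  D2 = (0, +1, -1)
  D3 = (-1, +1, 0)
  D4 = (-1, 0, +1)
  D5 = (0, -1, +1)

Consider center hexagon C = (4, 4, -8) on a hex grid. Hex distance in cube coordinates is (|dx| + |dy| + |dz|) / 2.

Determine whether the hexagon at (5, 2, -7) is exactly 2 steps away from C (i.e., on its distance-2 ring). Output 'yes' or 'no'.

|px - cx| = |5 - 4| = 1
|py - cy| = |2 - 4| = 2
|pz - cz| = |-7 - (-8)| = 1
distance = (1+2+1)/2 = 4/2 = 2
radius = 2; distance == radius -> yes

Answer: yes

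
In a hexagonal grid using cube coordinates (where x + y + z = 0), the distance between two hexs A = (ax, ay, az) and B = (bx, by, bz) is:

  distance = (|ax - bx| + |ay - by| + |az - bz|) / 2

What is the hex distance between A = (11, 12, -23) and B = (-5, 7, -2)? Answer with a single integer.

Answer: 21

Derivation:
|ax - bx| = |11 - (-5)| = 16
|ay - by| = |12 - 7| = 5
|az - bz| = |-23 - (-2)| = 21
distance = (16 + 5 + 21) / 2 = 42 / 2 = 21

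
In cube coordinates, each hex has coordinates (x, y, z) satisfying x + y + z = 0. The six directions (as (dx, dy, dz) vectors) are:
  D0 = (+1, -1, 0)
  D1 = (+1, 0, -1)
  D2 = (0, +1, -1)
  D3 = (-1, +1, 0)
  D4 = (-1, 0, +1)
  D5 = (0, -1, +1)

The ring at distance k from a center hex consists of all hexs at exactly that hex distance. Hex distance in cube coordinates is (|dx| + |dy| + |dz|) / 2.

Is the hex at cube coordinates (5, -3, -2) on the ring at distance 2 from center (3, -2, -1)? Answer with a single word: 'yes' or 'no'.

Answer: yes

Derivation:
|px - cx| = |5 - 3| = 2
|py - cy| = |-3 - (-2)| = 1
|pz - cz| = |-2 - (-1)| = 1
distance = (2+1+1)/2 = 4/2 = 2
radius = 2; distance == radius -> yes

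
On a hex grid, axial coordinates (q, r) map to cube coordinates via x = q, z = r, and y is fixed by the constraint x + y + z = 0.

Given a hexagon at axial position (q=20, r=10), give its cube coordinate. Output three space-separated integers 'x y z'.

Answer: 20 -30 10

Derivation:
x = q = 20
z = r = 10
y = -x - z = -(20) - (10) = -30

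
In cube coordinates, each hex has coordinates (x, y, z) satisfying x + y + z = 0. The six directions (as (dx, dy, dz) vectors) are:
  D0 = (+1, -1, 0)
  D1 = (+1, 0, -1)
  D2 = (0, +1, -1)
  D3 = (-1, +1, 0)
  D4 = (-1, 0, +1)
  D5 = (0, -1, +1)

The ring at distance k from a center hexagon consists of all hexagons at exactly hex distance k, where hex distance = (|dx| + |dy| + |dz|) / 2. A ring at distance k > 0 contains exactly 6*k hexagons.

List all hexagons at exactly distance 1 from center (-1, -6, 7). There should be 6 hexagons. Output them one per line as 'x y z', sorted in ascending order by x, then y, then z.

Walk ring at distance 1 from (-1, -6, 7):
Start at center + D4*1 = (-2, -6, 8)
  hex 0: (-2, -6, 8)
  hex 1: (-1, -7, 8)
  hex 2: (0, -7, 7)
  hex 3: (0, -6, 6)
  hex 4: (-1, -5, 6)
  hex 5: (-2, -5, 7)
Sorted: 6 hexes.

Answer: -2 -6 8
-2 -5 7
-1 -7 8
-1 -5 6
0 -7 7
0 -6 6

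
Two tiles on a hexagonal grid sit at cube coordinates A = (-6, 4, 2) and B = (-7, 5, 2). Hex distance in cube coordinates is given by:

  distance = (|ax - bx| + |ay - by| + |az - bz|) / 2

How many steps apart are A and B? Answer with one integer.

Answer: 1

Derivation:
|ax - bx| = |-6 - (-7)| = 1
|ay - by| = |4 - 5| = 1
|az - bz| = |2 - 2| = 0
distance = (1 + 1 + 0) / 2 = 2 / 2 = 1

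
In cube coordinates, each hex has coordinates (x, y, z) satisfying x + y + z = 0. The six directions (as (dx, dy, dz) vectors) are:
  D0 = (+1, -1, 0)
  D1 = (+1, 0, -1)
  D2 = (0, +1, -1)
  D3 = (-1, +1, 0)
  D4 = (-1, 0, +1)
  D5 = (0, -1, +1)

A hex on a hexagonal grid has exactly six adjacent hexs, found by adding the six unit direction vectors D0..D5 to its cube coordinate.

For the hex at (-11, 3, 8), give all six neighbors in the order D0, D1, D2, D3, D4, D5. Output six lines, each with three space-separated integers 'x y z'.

Center: (-11, 3, 8). Add each direction:
  D0: (-11, 3, 8) + (1, -1, 0) = (-10, 2, 8)
  D1: (-11, 3, 8) + (1, 0, -1) = (-10, 3, 7)
  D2: (-11, 3, 8) + (0, 1, -1) = (-11, 4, 7)
  D3: (-11, 3, 8) + (-1, 1, 0) = (-12, 4, 8)
  D4: (-11, 3, 8) + (-1, 0, 1) = (-12, 3, 9)
  D5: (-11, 3, 8) + (0, -1, 1) = (-11, 2, 9)

Answer: -10 2 8
-10 3 7
-11 4 7
-12 4 8
-12 3 9
-11 2 9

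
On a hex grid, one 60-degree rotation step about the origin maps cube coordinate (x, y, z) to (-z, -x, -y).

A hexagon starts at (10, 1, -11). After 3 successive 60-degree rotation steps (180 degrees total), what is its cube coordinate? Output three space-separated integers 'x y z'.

Start: (10, 1, -11)
Step 1: (10, 1, -11) -> (-(-11), -(10), -(1)) = (11, -10, -1)
Step 2: (11, -10, -1) -> (-(-1), -(11), -(-10)) = (1, -11, 10)
Step 3: (1, -11, 10) -> (-(10), -(1), -(-11)) = (-10, -1, 11)

Answer: -10 -1 11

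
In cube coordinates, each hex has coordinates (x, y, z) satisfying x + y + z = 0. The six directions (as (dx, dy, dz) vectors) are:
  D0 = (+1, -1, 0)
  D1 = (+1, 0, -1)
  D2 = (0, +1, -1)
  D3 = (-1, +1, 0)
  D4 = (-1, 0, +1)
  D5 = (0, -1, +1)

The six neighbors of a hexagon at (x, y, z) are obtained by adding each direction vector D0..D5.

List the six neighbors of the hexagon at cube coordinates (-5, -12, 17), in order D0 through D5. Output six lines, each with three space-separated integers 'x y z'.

Answer: -4 -13 17
-4 -12 16
-5 -11 16
-6 -11 17
-6 -12 18
-5 -13 18

Derivation:
Center: (-5, -12, 17). Add each direction:
  D0: (-5, -12, 17) + (1, -1, 0) = (-4, -13, 17)
  D1: (-5, -12, 17) + (1, 0, -1) = (-4, -12, 16)
  D2: (-5, -12, 17) + (0, 1, -1) = (-5, -11, 16)
  D3: (-5, -12, 17) + (-1, 1, 0) = (-6, -11, 17)
  D4: (-5, -12, 17) + (-1, 0, 1) = (-6, -12, 18)
  D5: (-5, -12, 17) + (0, -1, 1) = (-5, -13, 18)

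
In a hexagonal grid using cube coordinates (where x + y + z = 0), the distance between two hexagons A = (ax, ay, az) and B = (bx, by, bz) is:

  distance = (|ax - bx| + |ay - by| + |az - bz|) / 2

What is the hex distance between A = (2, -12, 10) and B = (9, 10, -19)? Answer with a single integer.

Answer: 29

Derivation:
|ax - bx| = |2 - 9| = 7
|ay - by| = |-12 - 10| = 22
|az - bz| = |10 - (-19)| = 29
distance = (7 + 22 + 29) / 2 = 58 / 2 = 29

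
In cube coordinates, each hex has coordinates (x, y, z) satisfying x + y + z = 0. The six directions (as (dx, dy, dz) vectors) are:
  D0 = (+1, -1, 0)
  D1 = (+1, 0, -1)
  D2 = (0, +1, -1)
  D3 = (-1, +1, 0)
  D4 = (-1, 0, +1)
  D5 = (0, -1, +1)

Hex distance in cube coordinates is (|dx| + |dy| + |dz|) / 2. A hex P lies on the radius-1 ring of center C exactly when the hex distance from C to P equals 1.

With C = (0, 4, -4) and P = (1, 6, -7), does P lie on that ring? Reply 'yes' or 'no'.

Answer: no

Derivation:
|px - cx| = |1 - 0| = 1
|py - cy| = |6 - 4| = 2
|pz - cz| = |-7 - (-4)| = 3
distance = (1+2+3)/2 = 6/2 = 3
radius = 1; distance != radius -> no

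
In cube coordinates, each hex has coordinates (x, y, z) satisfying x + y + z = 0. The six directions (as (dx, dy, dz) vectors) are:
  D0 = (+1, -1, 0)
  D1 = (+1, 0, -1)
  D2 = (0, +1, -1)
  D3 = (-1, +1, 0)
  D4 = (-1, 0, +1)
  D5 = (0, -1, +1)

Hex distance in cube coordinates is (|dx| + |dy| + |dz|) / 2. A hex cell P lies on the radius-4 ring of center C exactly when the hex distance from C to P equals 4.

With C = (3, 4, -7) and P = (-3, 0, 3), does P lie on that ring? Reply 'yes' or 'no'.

|px - cx| = |-3 - 3| = 6
|py - cy| = |0 - 4| = 4
|pz - cz| = |3 - (-7)| = 10
distance = (6+4+10)/2 = 20/2 = 10
radius = 4; distance != radius -> no

Answer: no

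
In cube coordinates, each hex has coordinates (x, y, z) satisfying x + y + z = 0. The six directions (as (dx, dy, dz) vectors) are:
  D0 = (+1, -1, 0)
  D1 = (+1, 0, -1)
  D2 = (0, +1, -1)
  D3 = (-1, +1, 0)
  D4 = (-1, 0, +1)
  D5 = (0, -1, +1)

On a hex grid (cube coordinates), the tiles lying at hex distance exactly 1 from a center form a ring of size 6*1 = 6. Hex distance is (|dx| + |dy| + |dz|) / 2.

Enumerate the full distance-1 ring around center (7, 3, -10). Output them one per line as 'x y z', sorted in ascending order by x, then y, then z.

Answer: 6 3 -9
6 4 -10
7 2 -9
7 4 -11
8 2 -10
8 3 -11

Derivation:
Walk ring at distance 1 from (7, 3, -10):
Start at center + D4*1 = (6, 3, -9)
  hex 0: (6, 3, -9)
  hex 1: (7, 2, -9)
  hex 2: (8, 2, -10)
  hex 3: (8, 3, -11)
  hex 4: (7, 4, -11)
  hex 5: (6, 4, -10)
Sorted: 6 hexes.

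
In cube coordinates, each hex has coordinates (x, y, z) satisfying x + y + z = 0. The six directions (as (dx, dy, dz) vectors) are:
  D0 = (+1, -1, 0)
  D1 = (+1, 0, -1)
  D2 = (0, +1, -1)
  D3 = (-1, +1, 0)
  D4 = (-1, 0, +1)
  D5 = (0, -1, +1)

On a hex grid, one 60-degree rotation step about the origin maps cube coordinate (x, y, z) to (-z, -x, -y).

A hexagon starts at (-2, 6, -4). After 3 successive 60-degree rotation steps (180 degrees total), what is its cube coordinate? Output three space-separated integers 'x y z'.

Answer: 2 -6 4

Derivation:
Start: (-2, 6, -4)
Step 1: (-2, 6, -4) -> (-(-4), -(-2), -(6)) = (4, 2, -6)
Step 2: (4, 2, -6) -> (-(-6), -(4), -(2)) = (6, -4, -2)
Step 3: (6, -4, -2) -> (-(-2), -(6), -(-4)) = (2, -6, 4)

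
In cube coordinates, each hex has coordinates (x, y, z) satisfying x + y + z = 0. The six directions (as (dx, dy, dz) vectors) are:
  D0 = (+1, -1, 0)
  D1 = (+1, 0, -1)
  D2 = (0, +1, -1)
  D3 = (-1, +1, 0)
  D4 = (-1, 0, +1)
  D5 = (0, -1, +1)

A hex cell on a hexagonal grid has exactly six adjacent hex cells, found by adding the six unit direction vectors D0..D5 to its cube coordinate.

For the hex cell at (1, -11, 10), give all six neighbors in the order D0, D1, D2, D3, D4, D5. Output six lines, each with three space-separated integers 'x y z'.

Answer: 2 -12 10
2 -11 9
1 -10 9
0 -10 10
0 -11 11
1 -12 11

Derivation:
Center: (1, -11, 10). Add each direction:
  D0: (1, -11, 10) + (1, -1, 0) = (2, -12, 10)
  D1: (1, -11, 10) + (1, 0, -1) = (2, -11, 9)
  D2: (1, -11, 10) + (0, 1, -1) = (1, -10, 9)
  D3: (1, -11, 10) + (-1, 1, 0) = (0, -10, 10)
  D4: (1, -11, 10) + (-1, 0, 1) = (0, -11, 11)
  D5: (1, -11, 10) + (0, -1, 1) = (1, -12, 11)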